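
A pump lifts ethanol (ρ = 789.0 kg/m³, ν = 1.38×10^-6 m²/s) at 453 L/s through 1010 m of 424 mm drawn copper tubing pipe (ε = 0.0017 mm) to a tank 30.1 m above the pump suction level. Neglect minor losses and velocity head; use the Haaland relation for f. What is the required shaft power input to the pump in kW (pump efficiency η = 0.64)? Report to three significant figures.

V = 4Q/(πD²) = 3.208 m/s; Re = 9.86×10^5; ε/D = 4.01×10^-6; f = 0.01168
h_f = f(L/D)V²/2g = 14.60 m
Total head H = z + h_f = 30.1 + 14.60 = 44.70 m
P_hyd = ρgQH = 789.0·9.81·0.453·44.70 = 156.7 kW
P_shaft = P_hyd/η = 156.7/0.64 = 244.9 kW

P_shaft ≈ 245 kW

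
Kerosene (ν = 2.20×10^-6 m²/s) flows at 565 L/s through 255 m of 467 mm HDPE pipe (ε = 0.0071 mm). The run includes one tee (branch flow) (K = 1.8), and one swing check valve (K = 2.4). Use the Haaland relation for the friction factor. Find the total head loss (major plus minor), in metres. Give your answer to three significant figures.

H_L ≈ 6.12 m

V = 4Q/(πD²) = 3.299 m/s; V²/2g = 0.5546 m
Re = 7.00×10^5, ε/D = 1.52×10^-5 → f = 0.01253 (Haaland)
Major: h_f = f(L/D)·V²/2g = 0.01253·546.0·0.5546 = 3.795 m
Minor: ΣK = 4.20; h_m = ΣK·V²/2g = 2.329 m
Total H_L = 3.795 + 2.329 = 6.124 m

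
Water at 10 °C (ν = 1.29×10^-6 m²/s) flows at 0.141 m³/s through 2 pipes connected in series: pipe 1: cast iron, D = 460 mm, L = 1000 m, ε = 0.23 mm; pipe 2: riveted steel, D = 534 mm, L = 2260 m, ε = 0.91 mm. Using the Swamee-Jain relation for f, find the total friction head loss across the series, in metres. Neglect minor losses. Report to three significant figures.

Pipe 1: V = 0.8484 m/s, Re = 3.03×10^5, ε/D = 5.00×10^-4, f = 0.01832, h_1 = f(L/D)V²/2g = 1.461 m
Pipe 2: V = 0.6296 m/s, Re = 2.61×10^5, ε/D = 0.00170, f = 0.02338, h_2 = f(L/D)V²/2g = 1.999 m
Series → Q common, losses add: H = Σh = 3.460 m

H ≈ 3.46 m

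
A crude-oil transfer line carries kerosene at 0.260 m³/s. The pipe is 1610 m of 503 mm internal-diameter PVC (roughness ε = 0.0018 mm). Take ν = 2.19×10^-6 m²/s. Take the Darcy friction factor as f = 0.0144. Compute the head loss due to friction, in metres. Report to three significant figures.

h_f ≈ 4.02 m

V = 4Q/(πD²) = 4·0.260/(π·0.503²) = 1.308 m/s
h_f = f(L/D)V²/(2g) = 0.01440·(1610/0.503)·1.308²/(2·9.81) = 4.022 m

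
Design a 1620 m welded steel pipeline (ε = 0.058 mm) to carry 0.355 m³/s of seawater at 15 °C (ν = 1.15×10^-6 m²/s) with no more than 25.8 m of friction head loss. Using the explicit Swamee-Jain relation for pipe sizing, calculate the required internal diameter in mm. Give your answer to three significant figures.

Swamee-Jain (Type III): D = 0.66·[ε^1.25·(LQ²/(gh_f))^4.75 + ν·Q^9.4·(L/(gh_f))^5.2]^0.04
LQ²/(gh_f) = 0.8066; L/(gh_f) = 6.401
Term 1 = ε^1.25·(…)^4.75 = 1.82×10^-6; Term 2 = ν·Q^9.4·(…)^5.2 = 1.06×10^-6
D = 0.66·(1.82×10^-6 + 1.06×10^-6)^0.04 = 0.3962 m = 396 mm
Check: V = 2.88 m/s, Re = 9.92×10^5, f = 0.01415, h_f = 24.4 m ≈ 25.8 m ✓

D ≈ 396 mm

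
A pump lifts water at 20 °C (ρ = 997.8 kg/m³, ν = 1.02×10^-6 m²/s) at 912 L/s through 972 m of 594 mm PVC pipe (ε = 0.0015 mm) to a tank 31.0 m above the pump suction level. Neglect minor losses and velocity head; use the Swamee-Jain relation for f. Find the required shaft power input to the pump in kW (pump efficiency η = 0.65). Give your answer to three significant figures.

P_shaft ≈ 556 kW

V = 4Q/(πD²) = 3.291 m/s; Re = 1.92×10^6; ε/D = 2.53×10^-6; f = 0.01053
h_f = f(L/D)V²/2g = 9.512 m
Total head H = z + h_f = 31.0 + 9.512 = 40.51 m
P_hyd = ρgQH = 997.8·9.81·0.912·40.51 = 361.6 kW
P_shaft = P_hyd/η = 361.6/0.65 = 556.4 kW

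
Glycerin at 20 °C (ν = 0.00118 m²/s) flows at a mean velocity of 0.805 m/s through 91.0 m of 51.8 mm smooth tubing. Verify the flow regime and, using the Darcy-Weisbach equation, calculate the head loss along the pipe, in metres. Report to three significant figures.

Re = VD/ν = 0.805·0.05180/0.00118 = 35.3 → laminar (Re < 2300)
f = 64/Re = 1.811
h_f = f(L/D)V²/(2g) = 1.811·(91.0/0.05180)·0.805²/(2·9.81) = 105.1 m

h_f ≈ 105 m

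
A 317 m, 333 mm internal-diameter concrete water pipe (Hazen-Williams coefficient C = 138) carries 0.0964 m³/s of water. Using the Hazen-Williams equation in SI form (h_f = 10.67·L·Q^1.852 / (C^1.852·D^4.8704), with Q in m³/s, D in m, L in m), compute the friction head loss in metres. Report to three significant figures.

h_f ≈ 1.02 m

h_f = 10.67·317·0.0964^1.852 / (138^1.852·0.333^4.8704) = 1.025 m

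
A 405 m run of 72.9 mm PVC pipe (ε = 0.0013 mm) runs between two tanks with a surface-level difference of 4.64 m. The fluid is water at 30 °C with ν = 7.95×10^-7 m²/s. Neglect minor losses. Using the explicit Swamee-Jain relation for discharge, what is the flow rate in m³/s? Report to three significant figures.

Q ≈ 0.00391 m³/s

Swamee-Jain (Type II): Q = -0.965·√(gD⁵h_f/L)·ln[ε/(3.7D) + √(3.17ν²L/(gD³h_f))]
√(gD⁵h_f/L) = √(9.81·0.0729⁵·4.64/405) = 4.810×10^-4
ε/(3.7D) = 4.82×10^-6; √(3.17ν²L/(gD³h_f)) = 2.15×10^-4
Q = -0.965·4.810×10^-4·ln(2.193×10^-4) = 0.003911 m³/s
Check: V = 0.937 m/s, Re = 8.59×10^4, f = 0.01854, h_f = 4.61 m ≈ 4.64 m ✓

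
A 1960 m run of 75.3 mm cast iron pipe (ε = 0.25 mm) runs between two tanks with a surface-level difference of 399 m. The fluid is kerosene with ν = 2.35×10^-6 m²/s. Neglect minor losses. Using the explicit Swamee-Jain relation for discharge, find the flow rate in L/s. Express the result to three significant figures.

Swamee-Jain (Type II): Q = -0.965·√(gD⁵h_f/L)·ln[ε/(3.7D) + √(3.17ν²L/(gD³h_f))]
√(gD⁵h_f/L) = √(9.81·0.0753⁵·399/1960) = 0.002199
ε/(3.7D) = 8.97×10^-4; √(3.17ν²L/(gD³h_f)) = 1.43×10^-4
Q = -0.965·0.002199·ln(0.001041) = 0.01457 m³/s
Check: V = 3.27 m/s, Re = 1.05×10^5, f = 0.02834, h_f = 403 m ≈ 399 m ✓

Q ≈ 14.6 L/s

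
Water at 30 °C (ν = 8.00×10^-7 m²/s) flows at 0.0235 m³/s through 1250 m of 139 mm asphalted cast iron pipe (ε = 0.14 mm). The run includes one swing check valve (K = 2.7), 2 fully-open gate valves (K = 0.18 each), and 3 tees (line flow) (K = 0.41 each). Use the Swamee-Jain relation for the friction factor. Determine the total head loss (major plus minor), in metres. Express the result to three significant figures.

H_L ≈ 23.5 m

V = 4Q/(πD²) = 1.549 m/s; V²/2g = 0.1222 m
Re = 2.69×10^5, ε/D = 0.00101 → f = 0.02088 (Swamee-Jain)
Major: h_f = f(L/D)·V²/2g = 0.02088·8993·0.1222 = 22.95 m
Minor: ΣK = 4.29; h_m = ΣK·V²/2g = 0.5244 m
Total H_L = 22.95 + 0.5244 = 23.48 m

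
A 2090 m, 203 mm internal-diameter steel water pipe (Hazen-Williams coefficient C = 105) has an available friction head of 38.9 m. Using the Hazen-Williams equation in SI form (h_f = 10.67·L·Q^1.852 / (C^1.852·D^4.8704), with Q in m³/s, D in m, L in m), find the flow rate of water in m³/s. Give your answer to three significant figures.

Q ≈ 0.0514 m³/s

Rearranging: Q = [h_f·C^1.852·D^4.8704 / (10.67·L)]^(1/1.852)
Q = [38.9·105^1.852·0.203^4.8704 / (10.67·2090)]^0.540 = 0.05136 m³/s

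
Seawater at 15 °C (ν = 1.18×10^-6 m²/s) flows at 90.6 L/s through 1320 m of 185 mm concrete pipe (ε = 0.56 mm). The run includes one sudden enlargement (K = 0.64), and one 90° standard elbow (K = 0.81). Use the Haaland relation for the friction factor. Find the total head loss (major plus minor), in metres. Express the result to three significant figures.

H_L ≈ 110 m

V = 4Q/(πD²) = 3.371 m/s; V²/2g = 0.5790 m
Re = 5.28×10^5, ε/D = 0.00303 → f = 0.02651 (Haaland)
Major: h_f = f(L/D)·V²/2g = 0.02651·7135·0.5790 = 109.5 m
Minor: ΣK = 1.45; h_m = ΣK·V²/2g = 0.8396 m
Total H_L = 109.5 + 0.8396 = 110.4 m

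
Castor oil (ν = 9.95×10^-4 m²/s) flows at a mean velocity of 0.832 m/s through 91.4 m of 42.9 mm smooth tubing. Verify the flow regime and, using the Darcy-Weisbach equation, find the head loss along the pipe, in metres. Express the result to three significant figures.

h_f ≈ 134 m

Re = VD/ν = 0.832·0.04290/9.95×10^-4 = 35.9 → laminar (Re < 2300)
f = 64/Re = 1.784
h_f = f(L/D)V²/(2g) = 1.784·(91.4/0.04290)·0.832²/(2·9.81) = 134.1 m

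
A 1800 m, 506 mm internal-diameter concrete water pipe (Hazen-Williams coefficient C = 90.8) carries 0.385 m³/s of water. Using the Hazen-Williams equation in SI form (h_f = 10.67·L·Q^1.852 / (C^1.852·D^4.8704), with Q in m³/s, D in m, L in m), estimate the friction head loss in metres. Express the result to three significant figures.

h_f = 10.67·1800·0.385^1.852 / (90.8^1.852·0.506^4.8704) = 21.39 m

h_f ≈ 21.4 m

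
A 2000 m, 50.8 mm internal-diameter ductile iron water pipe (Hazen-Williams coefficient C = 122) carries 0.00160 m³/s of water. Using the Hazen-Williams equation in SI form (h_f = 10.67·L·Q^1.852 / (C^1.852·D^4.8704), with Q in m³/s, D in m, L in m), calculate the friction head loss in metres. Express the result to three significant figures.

h_f = 10.67·2000·0.00160^1.852 / (122^1.852·0.0508^4.8704) = 38.93 m

h_f ≈ 38.9 m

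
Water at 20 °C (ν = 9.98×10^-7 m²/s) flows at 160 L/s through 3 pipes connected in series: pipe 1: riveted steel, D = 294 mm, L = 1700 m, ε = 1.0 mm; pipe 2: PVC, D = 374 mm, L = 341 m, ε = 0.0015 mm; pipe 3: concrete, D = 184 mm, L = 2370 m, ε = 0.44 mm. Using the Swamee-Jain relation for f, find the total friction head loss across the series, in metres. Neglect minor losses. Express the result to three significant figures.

H ≈ 635 m

Pipe 1: V = 2.357 m/s, Re = 6.94×10^5, ε/D = 0.00340, f = 0.02738, h_1 = f(L/D)V²/2g = 44.82 m
Pipe 2: V = 1.456 m/s, Re = 5.46×10^5, ε/D = 4.01×10^-6, f = 0.01296, h_2 = f(L/D)V²/2g = 1.277 m
Pipe 3: V = 6.017 m/s, Re = 1.11×10^6, ε/D = 0.00239, f = 0.02479, h_3 = f(L/D)V²/2g = 589.2 m
Series → Q common, losses add: H = Σh = 635.3 m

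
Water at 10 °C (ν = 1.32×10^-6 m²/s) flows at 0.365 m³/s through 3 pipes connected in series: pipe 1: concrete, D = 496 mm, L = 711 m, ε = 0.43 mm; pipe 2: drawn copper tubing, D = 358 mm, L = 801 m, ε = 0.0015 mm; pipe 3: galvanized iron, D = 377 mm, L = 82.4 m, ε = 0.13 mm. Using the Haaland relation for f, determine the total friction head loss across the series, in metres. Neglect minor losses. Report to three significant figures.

Pipe 1: V = 1.889 m/s, Re = 7.10×10^5, ε/D = 8.67×10^-4, f = 0.01942, h_1 = f(L/D)V²/2g = 5.063 m
Pipe 2: V = 3.626 m/s, Re = 9.83×10^5, ε/D = 4.19×10^-6, f = 0.01169, h_2 = f(L/D)V²/2g = 17.53 m
Pipe 3: V = 3.270 m/s, Re = 9.34×10^5, ε/D = 3.45×10^-4, f = 0.01603, h_3 = f(L/D)V²/2g = 1.910 m
Series → Q common, losses add: H = Σh = 24.50 m

H ≈ 24.5 m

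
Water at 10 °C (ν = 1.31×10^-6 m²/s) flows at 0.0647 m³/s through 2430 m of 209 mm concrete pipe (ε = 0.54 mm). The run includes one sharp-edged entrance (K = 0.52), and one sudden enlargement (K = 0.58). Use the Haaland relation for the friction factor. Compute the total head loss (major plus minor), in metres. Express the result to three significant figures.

V = 4Q/(πD²) = 1.886 m/s; V²/2g = 0.1813 m
Re = 3.01×10^5, ε/D = 0.00258 → f = 0.02560 (Haaland)
Major: h_f = f(L/D)·V²/2g = 0.02560·11627·0.1813 = 53.95 m
Minor: ΣK = 1.10; h_m = ΣK·V²/2g = 0.1994 m
Total H_L = 53.95 + 0.1994 = 54.15 m

H_L ≈ 54.1 m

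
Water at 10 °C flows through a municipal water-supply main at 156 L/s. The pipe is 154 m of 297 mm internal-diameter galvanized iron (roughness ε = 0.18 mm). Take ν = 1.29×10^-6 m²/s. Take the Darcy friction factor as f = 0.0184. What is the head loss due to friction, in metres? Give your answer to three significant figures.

h_f ≈ 2.47 m

V = 4Q/(πD²) = 4·0.156/(π·0.297²) = 2.252 m/s
h_f = f(L/D)V²/(2g) = 0.01840·(154/0.297)·2.252²/(2·9.81) = 2.466 m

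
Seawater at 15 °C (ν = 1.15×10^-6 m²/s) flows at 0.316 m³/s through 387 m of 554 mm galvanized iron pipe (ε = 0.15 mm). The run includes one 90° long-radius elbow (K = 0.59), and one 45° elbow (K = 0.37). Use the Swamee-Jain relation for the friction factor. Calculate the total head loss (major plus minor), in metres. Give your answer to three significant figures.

H_L ≈ 1.06 m

V = 4Q/(πD²) = 1.311 m/s; V²/2g = 0.08759 m
Re = 6.32×10^5, ε/D = 2.71×10^-4 → f = 0.01588 (Swamee-Jain)
Major: h_f = f(L/D)·V²/2g = 0.01588·698.6·0.08759 = 0.9717 m
Minor: ΣK = 0.960; h_m = ΣK·V²/2g = 0.08409 m
Total H_L = 0.9717 + 0.08409 = 1.056 m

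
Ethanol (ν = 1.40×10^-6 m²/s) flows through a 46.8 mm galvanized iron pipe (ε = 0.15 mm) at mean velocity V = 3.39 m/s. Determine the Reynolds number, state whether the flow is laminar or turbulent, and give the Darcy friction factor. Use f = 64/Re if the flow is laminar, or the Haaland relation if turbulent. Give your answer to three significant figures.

Re ≈ 1.13×10^5; turbulent; f ≈ 0.0277

Re = VD/ν = 3.390·0.0468/1.40×10^-6 = 1.13×10^5
Re > 4000 → turbulent; ε/D = 0.00321
Haaland: f = 0.02771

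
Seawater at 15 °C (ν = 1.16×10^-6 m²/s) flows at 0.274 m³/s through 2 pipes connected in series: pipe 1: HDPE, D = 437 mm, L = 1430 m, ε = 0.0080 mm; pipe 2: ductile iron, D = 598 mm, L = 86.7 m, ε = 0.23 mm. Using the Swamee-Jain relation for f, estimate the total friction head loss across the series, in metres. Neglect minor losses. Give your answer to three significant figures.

H ≈ 7.20 m

Pipe 1: V = 1.827 m/s, Re = 6.88×10^5, ε/D = 1.83×10^-5, f = 0.01272, h_1 = f(L/D)V²/2g = 7.082 m
Pipe 2: V = 0.9756 m/s, Re = 5.03×10^5, ε/D = 3.85×10^-4, f = 0.01700, h_2 = f(L/D)V²/2g = 0.1196 m
Series → Q common, losses add: H = Σh = 7.202 m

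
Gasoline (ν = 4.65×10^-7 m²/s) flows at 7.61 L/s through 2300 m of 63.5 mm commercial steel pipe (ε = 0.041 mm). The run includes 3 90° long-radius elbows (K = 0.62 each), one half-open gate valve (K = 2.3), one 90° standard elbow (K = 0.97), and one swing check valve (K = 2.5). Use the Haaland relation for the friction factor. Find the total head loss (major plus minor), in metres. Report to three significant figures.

V = 4Q/(πD²) = 2.403 m/s; V²/2g = 0.2943 m
Re = 3.28×10^5, ε/D = 6.46×10^-4 → f = 0.01878 (Haaland)
Major: h_f = f(L/D)·V²/2g = 0.01878·36220·0.2943 = 200.2 m
Minor: ΣK = 7.63; h_m = ΣK·V²/2g = 2.246 m
Total H_L = 200.2 + 2.246 = 202.5 m

H_L ≈ 202 m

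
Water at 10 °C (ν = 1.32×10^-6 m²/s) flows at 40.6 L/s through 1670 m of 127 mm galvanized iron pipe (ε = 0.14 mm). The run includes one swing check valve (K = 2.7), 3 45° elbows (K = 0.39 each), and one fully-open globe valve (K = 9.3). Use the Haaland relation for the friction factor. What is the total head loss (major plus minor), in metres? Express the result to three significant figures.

V = 4Q/(πD²) = 3.205 m/s; V²/2g = 0.5236 m
Re = 3.08×10^5, ε/D = 0.00110 → f = 0.02092 (Haaland)
Major: h_f = f(L/D)·V²/2g = 0.02092·13150·0.5236 = 144.1 m
Minor: ΣK = 13.2; h_m = ΣK·V²/2g = 6.895 m
Total H_L = 144.1 + 6.895 = 151.0 m

H_L ≈ 151 m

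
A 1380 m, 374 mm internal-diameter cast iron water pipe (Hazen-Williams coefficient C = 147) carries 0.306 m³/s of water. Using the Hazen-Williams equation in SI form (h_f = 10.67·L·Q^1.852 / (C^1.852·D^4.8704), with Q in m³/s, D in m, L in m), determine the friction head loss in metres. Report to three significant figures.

h_f = 10.67·1380·0.306^1.852 / (147^1.852·0.374^4.8704) = 19.14 m

h_f ≈ 19.1 m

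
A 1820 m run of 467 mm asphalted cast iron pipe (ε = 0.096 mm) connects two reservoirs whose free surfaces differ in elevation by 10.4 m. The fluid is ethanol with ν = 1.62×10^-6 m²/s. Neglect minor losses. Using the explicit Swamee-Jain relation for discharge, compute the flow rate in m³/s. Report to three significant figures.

Swamee-Jain (Type II): Q = -0.965·√(gD⁵h_f/L)·ln[ε/(3.7D) + √(3.17ν²L/(gD³h_f))]
√(gD⁵h_f/L) = √(9.81·0.467⁵·10.4/1820) = 0.03529
ε/(3.7D) = 5.56×10^-5; √(3.17ν²L/(gD³h_f)) = 3.82×10^-5
Q = -0.965·0.03529·ln(9.373×10^-5) = 0.3158 m³/s
Check: V = 1.84 m/s, Re = 5.32×10^5, f = 0.01548, h_f = 10.5 m ≈ 10.4 m ✓

Q ≈ 0.316 m³/s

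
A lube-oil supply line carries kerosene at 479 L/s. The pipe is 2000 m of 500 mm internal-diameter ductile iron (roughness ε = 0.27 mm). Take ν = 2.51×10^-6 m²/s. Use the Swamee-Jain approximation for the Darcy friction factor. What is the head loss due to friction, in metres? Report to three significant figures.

h_f ≈ 21.9 m

V = 4Q/(πD²) = 4·0.479/(π·0.500²) = 2.440 m/s
Re = VD/ν = 2.440·0.500/2.51×10^-6 = 4.86×10^5 → turbulent
ε/D = 0.27/500 = 5.40×10^-4
Swamee-Jain: f = 0.01805
h_f = f(L/D)V²/(2g) = 0.01805·(2000/0.500)·2.440²/(2·9.81) = 21.90 m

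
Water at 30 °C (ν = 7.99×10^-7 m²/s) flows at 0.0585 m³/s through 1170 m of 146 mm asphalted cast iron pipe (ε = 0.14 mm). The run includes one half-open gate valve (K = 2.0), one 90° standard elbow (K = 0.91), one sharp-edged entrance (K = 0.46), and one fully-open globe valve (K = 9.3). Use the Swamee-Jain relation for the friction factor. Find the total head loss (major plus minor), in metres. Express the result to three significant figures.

V = 4Q/(πD²) = 3.494 m/s; V²/2g = 0.6223 m
Re = 6.39×10^5, ε/D = 9.59×10^-4 → f = 0.02003 (Swamee-Jain)
Major: h_f = f(L/D)·V²/2g = 0.02003·8014·0.6223 = 99.91 m
Minor: ΣK = 12.7; h_m = ΣK·V²/2g = 7.885 m
Total H_L = 99.91 + 7.885 = 107.8 m

H_L ≈ 108 m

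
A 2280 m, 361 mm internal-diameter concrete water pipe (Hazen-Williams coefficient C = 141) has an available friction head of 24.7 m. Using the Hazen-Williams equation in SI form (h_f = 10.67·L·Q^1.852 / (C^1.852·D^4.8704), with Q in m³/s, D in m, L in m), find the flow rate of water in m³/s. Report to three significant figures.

Rearranging: Q = [h_f·C^1.852·D^4.8704 / (10.67·L)]^(1/1.852)
Q = [24.7·141^1.852·0.361^4.8704 / (10.67·2280)]^0.540 = 0.2340 m³/s

Q ≈ 0.234 m³/s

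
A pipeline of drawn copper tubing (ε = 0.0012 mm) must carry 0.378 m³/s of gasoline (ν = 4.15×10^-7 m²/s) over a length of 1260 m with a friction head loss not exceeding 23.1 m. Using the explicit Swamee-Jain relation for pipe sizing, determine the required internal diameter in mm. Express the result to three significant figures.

Swamee-Jain (Type III): D = 0.66·[ε^1.25·(LQ²/(gh_f))^4.75 + ν·Q^9.4·(L/(gh_f))^5.2]^0.04
LQ²/(gh_f) = 0.7945; L/(gh_f) = 5.560
Term 1 = ε^1.25·(…)^4.75 = 1.33×10^-8; Term 2 = ν·Q^9.4·(…)^5.2 = 3.32×10^-7
D = 0.66·(1.33×10^-8 + 3.32×10^-7)^0.04 = 0.3640 m = 364 mm
Check: V = 3.63 m/s, Re = 3.19×10^6, f = 0.009809, h_f = 22.8 m ≈ 23.1 m ✓

D ≈ 364 mm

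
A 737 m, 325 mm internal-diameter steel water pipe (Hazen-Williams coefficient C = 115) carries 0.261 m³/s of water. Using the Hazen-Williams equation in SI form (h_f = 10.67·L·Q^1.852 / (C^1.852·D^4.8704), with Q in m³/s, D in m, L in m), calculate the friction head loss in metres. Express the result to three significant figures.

h_f = 10.67·737·0.261^1.852 / (115^1.852·0.325^4.8704) = 23.78 m

h_f ≈ 23.8 m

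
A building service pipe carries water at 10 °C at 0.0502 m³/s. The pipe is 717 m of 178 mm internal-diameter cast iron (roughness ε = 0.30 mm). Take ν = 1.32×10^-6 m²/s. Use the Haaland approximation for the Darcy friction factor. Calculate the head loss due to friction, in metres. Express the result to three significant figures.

V = 4Q/(πD²) = 4·0.0502/(π·0.178²) = 2.017 m/s
Re = VD/ν = 2.017·0.178/1.32×10^-6 = 2.72×10^5 → turbulent
ε/D = 0.30/178 = 0.00169
Haaland: f = 0.02309
h_f = f(L/D)V²/(2g) = 0.02309·(717/0.178)·2.017²/(2·9.81) = 19.29 m

h_f ≈ 19.3 m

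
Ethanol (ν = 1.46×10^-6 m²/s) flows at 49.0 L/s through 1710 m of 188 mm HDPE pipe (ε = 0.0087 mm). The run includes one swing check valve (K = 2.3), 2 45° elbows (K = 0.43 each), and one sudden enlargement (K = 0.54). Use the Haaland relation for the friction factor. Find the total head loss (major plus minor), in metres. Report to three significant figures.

H_L ≈ 22.9 m

V = 4Q/(πD²) = 1.765 m/s; V²/2g = 0.1588 m
Re = 2.27×10^5, ε/D = 4.63×10^-5 → f = 0.01545 (Haaland)
Major: h_f = f(L/D)·V²/2g = 0.01545·9096·0.1588 = 22.32 m
Minor: ΣK = 3.70; h_m = ΣK·V²/2g = 0.5876 m
Total H_L = 22.32 + 0.5876 = 22.91 m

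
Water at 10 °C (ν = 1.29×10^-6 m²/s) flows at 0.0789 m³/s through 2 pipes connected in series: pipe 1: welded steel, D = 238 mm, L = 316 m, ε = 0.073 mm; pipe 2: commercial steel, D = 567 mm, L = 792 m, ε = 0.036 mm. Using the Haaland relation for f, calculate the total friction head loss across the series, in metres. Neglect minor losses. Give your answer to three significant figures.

H ≈ 3.68 m

Pipe 1: V = 1.774 m/s, Re = 3.27×10^5, ε/D = 3.07×10^-4, f = 0.01672, h_1 = f(L/D)V²/2g = 3.559 m
Pipe 2: V = 0.3125 m/s, Re = 1.37×10^5, ε/D = 6.35×10^-5, f = 0.01703, h_2 = f(L/D)V²/2g = 0.1184 m
Series → Q common, losses add: H = Σh = 3.678 m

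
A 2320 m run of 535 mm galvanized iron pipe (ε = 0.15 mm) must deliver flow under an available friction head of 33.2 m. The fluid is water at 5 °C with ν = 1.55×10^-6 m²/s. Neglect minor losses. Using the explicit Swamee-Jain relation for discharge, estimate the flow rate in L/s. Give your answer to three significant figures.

Swamee-Jain (Type II): Q = -0.965·√(gD⁵h_f/L)·ln[ε/(3.7D) + √(3.17ν²L/(gD³h_f))]
√(gD⁵h_f/L) = √(9.81·0.535⁵·33.2/2320) = 0.07844
ε/(3.7D) = 7.58×10^-5; √(3.17ν²L/(gD³h_f)) = 1.88×10^-5
Q = -0.965·0.07844·ln(9.460×10^-5) = 0.7014 m³/s
Check: V = 3.12 m/s, Re = 1.08×10^6, f = 0.01553, h_f = 33.4 m ≈ 33.2 m ✓

Q ≈ 701 L/s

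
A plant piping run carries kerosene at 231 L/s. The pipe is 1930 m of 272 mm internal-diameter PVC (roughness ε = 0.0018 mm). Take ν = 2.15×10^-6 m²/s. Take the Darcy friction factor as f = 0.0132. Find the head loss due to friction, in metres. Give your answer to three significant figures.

h_f ≈ 75.4 m

V = 4Q/(πD²) = 4·0.231/(π·0.272²) = 3.975 m/s
h_f = f(L/D)V²/(2g) = 0.01320·(1930/0.272)·3.975²/(2·9.81) = 75.45 m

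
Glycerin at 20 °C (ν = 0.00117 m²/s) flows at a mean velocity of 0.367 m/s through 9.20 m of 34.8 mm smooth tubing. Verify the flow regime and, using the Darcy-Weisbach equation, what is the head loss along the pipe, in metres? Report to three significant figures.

Re = VD/ν = 0.367·0.03480/0.00117 = 10.9 → laminar (Re < 2300)
f = 64/Re = 5.863
h_f = f(L/D)V²/(2g) = 5.863·(9.20/0.03480)·0.367²/(2·9.81) = 10.64 m

h_f ≈ 10.6 m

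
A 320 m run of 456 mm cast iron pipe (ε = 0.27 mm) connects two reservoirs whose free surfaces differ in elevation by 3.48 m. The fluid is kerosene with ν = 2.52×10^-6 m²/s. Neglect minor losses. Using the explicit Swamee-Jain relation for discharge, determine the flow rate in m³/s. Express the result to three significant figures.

Q ≈ 0.376 m³/s

Swamee-Jain (Type II): Q = -0.965·√(gD⁵h_f/L)·ln[ε/(3.7D) + √(3.17ν²L/(gD³h_f))]
√(gD⁵h_f/L) = √(9.81·0.456⁵·3.48/320) = 0.04586
ε/(3.7D) = 1.60×10^-4; √(3.17ν²L/(gD³h_f)) = 4.46×10^-5
Q = -0.965·0.04586·ln(2.046×10^-4) = 0.3759 m³/s
Check: V = 2.30 m/s, Re = 4.17×10^5, f = 0.01849, h_f = 3.50 m ≈ 3.48 m ✓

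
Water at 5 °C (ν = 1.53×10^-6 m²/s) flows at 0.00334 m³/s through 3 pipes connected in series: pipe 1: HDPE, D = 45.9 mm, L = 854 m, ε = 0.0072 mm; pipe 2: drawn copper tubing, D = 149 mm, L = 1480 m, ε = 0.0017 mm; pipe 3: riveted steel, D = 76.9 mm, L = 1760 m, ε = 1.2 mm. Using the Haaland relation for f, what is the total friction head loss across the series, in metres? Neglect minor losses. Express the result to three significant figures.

H ≈ 107 m

Pipe 1: V = 2.019 m/s, Re = 6.06×10^4, ε/D = 1.57×10^-4, f = 0.02037, h_1 = f(L/D)V²/2g = 78.69 m
Pipe 2: V = 0.1916 m/s, Re = 1.87×10^4, ε/D = 1.14×10^-5, f = 0.02622, h_2 = f(L/D)V²/2g = 0.4870 m
Pipe 3: V = 0.7191 m/s, Re = 3.61×10^4, ε/D = 0.0156, f = 0.04560, h_3 = f(L/D)V²/2g = 27.51 m
Series → Q common, losses add: H = Σh = 106.7 m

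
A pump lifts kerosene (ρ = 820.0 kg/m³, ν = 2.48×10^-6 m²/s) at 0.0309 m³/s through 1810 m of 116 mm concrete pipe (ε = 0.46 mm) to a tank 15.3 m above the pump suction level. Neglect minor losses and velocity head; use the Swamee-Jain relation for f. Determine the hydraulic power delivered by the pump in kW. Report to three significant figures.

P_hyd ≈ 53.4 kW

V = 4Q/(πD²) = 2.924 m/s; Re = 1.37×10^5; ε/D = 0.00397; f = 0.02937
h_f = f(L/D)V²/2g = 199.7 m
Total head H = z + h_f = 15.3 + 199.7 = 215.0 m
P_hyd = ρgQH = 820.0·9.81·0.0309·215.0 = 53.43 kW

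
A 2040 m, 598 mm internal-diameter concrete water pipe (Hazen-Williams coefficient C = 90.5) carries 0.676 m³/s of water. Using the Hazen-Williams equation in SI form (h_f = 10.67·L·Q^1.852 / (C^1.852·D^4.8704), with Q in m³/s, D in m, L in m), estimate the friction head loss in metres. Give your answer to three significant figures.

h_f = 10.67·2040·0.676^1.852 / (90.5^1.852·0.598^4.8704) = 30.67 m

h_f ≈ 30.7 m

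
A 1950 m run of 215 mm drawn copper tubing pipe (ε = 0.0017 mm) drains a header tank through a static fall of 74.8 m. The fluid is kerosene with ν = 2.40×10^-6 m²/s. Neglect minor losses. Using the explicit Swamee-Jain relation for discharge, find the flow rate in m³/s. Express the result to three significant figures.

Swamee-Jain (Type II): Q = -0.965·√(gD⁵h_f/L)·ln[ε/(3.7D) + √(3.17ν²L/(gD³h_f))]
√(gD⁵h_f/L) = √(9.81·0.215⁵·74.8/1950) = 0.01315
ε/(3.7D) = 2.14×10^-6; √(3.17ν²L/(gD³h_f)) = 6.99×10^-5
Q = -0.965·0.01315·ln(7.201×10^-5) = 0.1210 m³/s
Check: V = 3.33 m/s, Re = 2.99×10^5, f = 0.01448, h_f = 74.4 m ≈ 74.8 m ✓

Q ≈ 0.121 m³/s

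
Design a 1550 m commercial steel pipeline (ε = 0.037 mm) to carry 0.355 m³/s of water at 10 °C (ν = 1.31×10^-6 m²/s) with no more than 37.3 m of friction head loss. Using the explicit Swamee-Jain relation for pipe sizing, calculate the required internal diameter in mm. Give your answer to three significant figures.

D ≈ 361 mm

Swamee-Jain (Type III): D = 0.66·[ε^1.25·(LQ²/(gh_f))^4.75 + ν·Q^9.4·(L/(gh_f))^5.2]^0.04
LQ²/(gh_f) = 0.5338; L/(gh_f) = 4.236
Term 1 = ε^1.25·(…)^4.75 = 1.46×10^-7; Term 2 = ν·Q^9.4·(…)^5.2 = 1.41×10^-7
D = 0.66·(1.46×10^-7 + 1.41×10^-7)^0.04 = 0.3613 m = 361 mm
Check: V = 3.46 m/s, Re = 9.55×10^5, f = 0.01360, h_f = 35.6 m ≈ 37.3 m ✓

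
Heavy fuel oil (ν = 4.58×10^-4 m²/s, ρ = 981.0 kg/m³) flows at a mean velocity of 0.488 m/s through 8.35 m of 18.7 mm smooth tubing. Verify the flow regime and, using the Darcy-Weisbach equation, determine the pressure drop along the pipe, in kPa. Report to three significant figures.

Re = VD/ν = 0.488·0.01870/4.58×10^-4 = 19.9 → laminar (Re < 2300)
f = 64/Re = 3.212
h_f = f(L/D)V²/(2g) = 3.212·(8.35/0.01870)·0.488²/(2·9.81) = 17.41 m
Δp = ρg·h_f = 981.0·9.81·17.41 = 167.5 kPa

Δp ≈ 168 kPa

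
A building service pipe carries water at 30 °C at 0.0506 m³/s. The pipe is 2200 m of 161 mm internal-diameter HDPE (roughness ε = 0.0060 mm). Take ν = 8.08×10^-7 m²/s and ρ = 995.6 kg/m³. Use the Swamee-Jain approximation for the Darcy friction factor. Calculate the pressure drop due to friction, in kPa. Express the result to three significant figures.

Δp ≈ 575 kPa

V = 4Q/(πD²) = 4·0.0506/(π·0.161²) = 2.485 m/s
Re = VD/ν = 2.485·0.161/8.08×10^-7 = 4.95×10^5 → turbulent
ε/D = 0.0060/161 = 3.73×10^-5
Swamee-Jain: f = 0.01368
h_f = f(L/D)V²/(2g) = 0.01368·(2200/0.161)·2.485²/(2·9.81) = 58.85 m
Δp = ρg·h_f = 995.6·9.81·58.85 = 574.8 kPa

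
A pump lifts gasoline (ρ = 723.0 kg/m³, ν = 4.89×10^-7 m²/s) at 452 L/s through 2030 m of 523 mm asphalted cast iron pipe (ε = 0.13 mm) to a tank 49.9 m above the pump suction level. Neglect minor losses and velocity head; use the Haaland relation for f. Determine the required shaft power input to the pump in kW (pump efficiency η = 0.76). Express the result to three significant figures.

V = 4Q/(πD²) = 2.104 m/s; Re = 2.25×10^6; ε/D = 2.49×10^-4; f = 0.01473
h_f = f(L/D)V²/2g = 12.90 m
Total head H = z + h_f = 49.9 + 12.90 = 62.80 m
P_hyd = ρgQH = 723.0·9.81·0.452·62.80 = 201.3 kW
P_shaft = P_hyd/η = 201.3/0.76 = 264.9 kW

P_shaft ≈ 265 kW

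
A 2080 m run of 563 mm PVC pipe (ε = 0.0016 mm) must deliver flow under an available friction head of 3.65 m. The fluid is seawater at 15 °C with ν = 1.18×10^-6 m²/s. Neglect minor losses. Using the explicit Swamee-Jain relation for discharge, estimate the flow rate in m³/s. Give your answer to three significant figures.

Swamee-Jain (Type II): Q = -0.965·√(gD⁵h_f/L)·ln[ε/(3.7D) + √(3.17ν²L/(gD³h_f))]
√(gD⁵h_f/L) = √(9.81·0.563⁵·3.65/2080) = 0.03120
ε/(3.7D) = 7.68×10^-7; √(3.17ν²L/(gD³h_f)) = 3.79×10^-5
Q = -0.965·0.03120·ln(3.867×10^-5) = 0.3060 m³/s
Check: V = 1.23 m/s, Re = 5.86×10^5, f = 0.01278, h_f = 3.63 m ≈ 3.65 m ✓

Q ≈ 0.306 m³/s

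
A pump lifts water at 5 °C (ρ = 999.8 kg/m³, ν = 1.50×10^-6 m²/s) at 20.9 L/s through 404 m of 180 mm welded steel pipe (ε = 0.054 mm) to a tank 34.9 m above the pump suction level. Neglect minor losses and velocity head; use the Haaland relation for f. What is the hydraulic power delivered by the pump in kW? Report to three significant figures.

P_hyd ≈ 7.46 kW

V = 4Q/(πD²) = 0.8213 m/s; Re = 9.86×10^4; ε/D = 3.00×10^-4; f = 0.01924
h_f = f(L/D)V²/2g = 1.485 m
Total head H = z + h_f = 34.9 + 1.485 = 36.38 m
P_hyd = ρgQH = 999.8·9.81·0.0209·36.38 = 7.458 kW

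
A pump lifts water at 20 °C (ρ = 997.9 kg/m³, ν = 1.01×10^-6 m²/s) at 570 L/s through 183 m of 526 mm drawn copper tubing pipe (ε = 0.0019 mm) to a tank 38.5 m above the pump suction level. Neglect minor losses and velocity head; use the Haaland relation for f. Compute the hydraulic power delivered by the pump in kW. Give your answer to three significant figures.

P_hyd ≈ 222 kW

V = 4Q/(πD²) = 2.623 m/s; Re = 1.37×10^6; ε/D = 3.61×10^-6; f = 0.01108
h_f = f(L/D)V²/2g = 1.351 m
Total head H = z + h_f = 38.5 + 1.351 = 39.85 m
P_hyd = ρgQH = 997.9·9.81·0.570·39.85 = 222.4 kW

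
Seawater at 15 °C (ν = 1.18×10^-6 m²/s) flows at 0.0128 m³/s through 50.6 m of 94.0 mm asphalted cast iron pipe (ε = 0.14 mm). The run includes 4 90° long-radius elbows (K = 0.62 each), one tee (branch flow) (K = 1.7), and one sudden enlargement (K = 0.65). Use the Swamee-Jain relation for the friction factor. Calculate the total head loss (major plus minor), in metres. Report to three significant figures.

V = 4Q/(πD²) = 1.844 m/s; V²/2g = 0.1734 m
Re = 1.47×10^5, ε/D = 0.00149 → f = 0.02331 (Swamee-Jain)
Major: h_f = f(L/D)·V²/2g = 0.02331·538.3·0.1734 = 2.176 m
Minor: ΣK = 4.83; h_m = ΣK·V²/2g = 0.8375 m
Total H_L = 2.176 + 0.8375 = 3.013 m

H_L ≈ 3.01 m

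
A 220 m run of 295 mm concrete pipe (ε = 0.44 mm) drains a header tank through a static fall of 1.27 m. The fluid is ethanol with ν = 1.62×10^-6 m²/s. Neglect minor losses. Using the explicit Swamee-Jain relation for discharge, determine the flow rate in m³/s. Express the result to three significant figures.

Swamee-Jain (Type II): Q = -0.965·√(gD⁵h_f/L)·ln[ε/(3.7D) + √(3.17ν²L/(gD³h_f))]
√(gD⁵h_f/L) = √(9.81·0.295⁵·1.27/220) = 0.01125
ε/(3.7D) = 4.03×10^-4; √(3.17ν²L/(gD³h_f)) = 7.56×10^-5
Q = -0.965·0.01125·ln(4.788×10^-4) = 0.08297 m³/s
Check: V = 1.21 m/s, Re = 2.21×10^5, f = 0.02285, h_f = 1.28 m ≈ 1.27 m ✓

Q ≈ 0.0830 m³/s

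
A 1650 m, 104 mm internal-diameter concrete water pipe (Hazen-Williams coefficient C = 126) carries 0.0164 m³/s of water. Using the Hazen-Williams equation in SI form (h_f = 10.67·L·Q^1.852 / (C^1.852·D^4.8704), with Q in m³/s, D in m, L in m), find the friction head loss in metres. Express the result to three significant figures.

h_f = 10.67·1650·0.0164^1.852 / (126^1.852·0.104^4.8704) = 68.72 m

h_f ≈ 68.7 m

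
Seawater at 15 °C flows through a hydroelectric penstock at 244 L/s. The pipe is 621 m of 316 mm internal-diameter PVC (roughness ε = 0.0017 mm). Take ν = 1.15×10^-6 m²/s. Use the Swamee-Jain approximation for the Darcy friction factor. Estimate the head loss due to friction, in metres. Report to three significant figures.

V = 4Q/(πD²) = 4·0.244/(π·0.316²) = 3.111 m/s
Re = VD/ν = 3.111·0.316/1.15×10^-6 = 8.55×10^5 → turbulent
ε/D = 0.0017/316 = 5.38×10^-6
Swamee-Jain: f = 0.01204
h_f = f(L/D)V²/(2g) = 0.01204·(621/0.316)·3.111²/(2·9.81) = 11.67 m

h_f ≈ 11.7 m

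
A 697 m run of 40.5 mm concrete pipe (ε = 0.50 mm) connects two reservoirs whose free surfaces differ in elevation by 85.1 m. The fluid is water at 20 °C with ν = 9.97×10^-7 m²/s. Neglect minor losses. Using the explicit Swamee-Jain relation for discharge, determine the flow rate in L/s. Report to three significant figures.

Q ≈ 1.97 L/s

Swamee-Jain (Type II): Q = -0.965·√(gD⁵h_f/L)·ln[ε/(3.7D) + √(3.17ν²L/(gD³h_f))]
√(gD⁵h_f/L) = √(9.81·0.0405⁵·85.1/697) = 3.613×10^-4
ε/(3.7D) = 0.00334; √(3.17ν²L/(gD³h_f)) = 1.99×10^-4
Q = -0.965·3.613×10^-4·ln(0.003536) = 0.001968 m³/s
Check: V = 1.53 m/s, Re = 6.21×10^4, f = 0.04193, h_f = 85.8 m ≈ 85.1 m ✓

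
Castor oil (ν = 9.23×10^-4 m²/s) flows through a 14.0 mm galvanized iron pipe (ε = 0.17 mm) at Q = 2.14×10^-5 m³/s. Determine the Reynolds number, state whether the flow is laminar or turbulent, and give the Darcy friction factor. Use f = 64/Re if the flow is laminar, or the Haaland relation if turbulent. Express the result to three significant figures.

V = 4Q/(πD²) = 0.1390 m/s
Re = VD/ν = 0.1390·0.0140/9.23×10^-4 = 2.11
Re < 2300 → laminar → f = 64/Re = 30.35

Re ≈ 2.11; laminar; f = 64/Re ≈ 30.4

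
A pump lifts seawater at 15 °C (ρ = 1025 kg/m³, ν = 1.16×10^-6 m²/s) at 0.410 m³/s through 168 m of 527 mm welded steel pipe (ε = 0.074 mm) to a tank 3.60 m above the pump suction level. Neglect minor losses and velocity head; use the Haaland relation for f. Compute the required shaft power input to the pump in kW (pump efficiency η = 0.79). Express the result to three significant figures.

V = 4Q/(πD²) = 1.880 m/s; Re = 8.54×10^5; ε/D = 1.40×10^-4; f = 0.01404
h_f = f(L/D)V²/2g = 0.8058 m
Total head H = z + h_f = 3.60 + 0.8058 = 4.406 m
P_hyd = ρgQH = 1025·9.81·0.410·4.406 = 18.16 kW
P_shaft = P_hyd/η = 18.16/0.79 = 22.99 kW

P_shaft ≈ 23.0 kW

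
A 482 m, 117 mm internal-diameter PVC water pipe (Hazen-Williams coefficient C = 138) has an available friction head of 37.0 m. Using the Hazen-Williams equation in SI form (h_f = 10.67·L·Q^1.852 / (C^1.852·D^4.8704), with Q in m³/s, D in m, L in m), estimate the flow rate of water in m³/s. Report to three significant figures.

Q ≈ 0.0341 m³/s

Rearranging: Q = [h_f·C^1.852·D^4.8704 / (10.67·L)]^(1/1.852)
Q = [37.0·138^1.852·0.117^4.8704 / (10.67·482)]^0.540 = 0.03406 m³/s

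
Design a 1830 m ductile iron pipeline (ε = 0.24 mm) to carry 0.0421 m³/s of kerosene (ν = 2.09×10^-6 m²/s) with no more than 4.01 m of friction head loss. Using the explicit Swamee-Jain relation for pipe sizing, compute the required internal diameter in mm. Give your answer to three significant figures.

Swamee-Jain (Type III): D = 0.66·[ε^1.25·(LQ²/(gh_f))^4.75 + ν·Q^9.4·(L/(gh_f))^5.2]^0.04
LQ²/(gh_f) = 0.08245; L/(gh_f) = 46.52
Term 1 = ε^1.25·(…)^4.75 = 2.12×10^-10; Term 2 = ν·Q^9.4·(…)^5.2 = 1.15×10^-10
D = 0.66·(2.12×10^-10 + 1.15×10^-10)^0.04 = 0.2755 m = 276 mm
Check: V = 0.706 m/s, Re = 9.31×10^4, f = 0.02205, h_f = 3.72 m ≈ 4.01 m ✓

D ≈ 276 mm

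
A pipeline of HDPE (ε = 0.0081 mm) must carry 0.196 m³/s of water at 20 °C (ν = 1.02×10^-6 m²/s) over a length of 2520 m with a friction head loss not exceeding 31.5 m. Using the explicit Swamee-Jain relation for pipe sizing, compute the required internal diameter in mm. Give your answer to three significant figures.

Swamee-Jain (Type III): D = 0.66·[ε^1.25·(LQ²/(gh_f))^4.75 + ν·Q^9.4·(L/(gh_f))^5.2]^0.04
LQ²/(gh_f) = 0.3133; L/(gh_f) = 8.155
Term 1 = ε^1.25·(…)^4.75 = 1.74×10^-9; Term 2 = ν·Q^9.4·(…)^5.2 = 1.25×10^-8
D = 0.66·(1.74×10^-9 + 1.25×10^-8)^0.04 = 0.3204 m = 320 mm
Check: V = 2.43 m/s, Re = 7.64×10^5, f = 0.01266, h_f = 30.0 m ≈ 31.5 m ✓

D ≈ 320 mm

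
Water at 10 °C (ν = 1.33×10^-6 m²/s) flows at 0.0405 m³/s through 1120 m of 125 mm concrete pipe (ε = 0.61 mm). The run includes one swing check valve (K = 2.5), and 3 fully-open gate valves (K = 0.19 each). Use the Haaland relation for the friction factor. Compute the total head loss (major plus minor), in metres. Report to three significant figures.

H_L ≈ 153 m

V = 4Q/(πD²) = 3.300 m/s; V²/2g = 0.5551 m
Re = 3.10×10^5, ε/D = 0.00488 → f = 0.03049 (Haaland)
Major: h_f = f(L/D)·V²/2g = 0.03049·8960·0.5551 = 151.7 m
Minor: ΣK = 3.07; h_m = ΣK·V²/2g = 1.704 m
Total H_L = 151.7 + 1.704 = 153.4 m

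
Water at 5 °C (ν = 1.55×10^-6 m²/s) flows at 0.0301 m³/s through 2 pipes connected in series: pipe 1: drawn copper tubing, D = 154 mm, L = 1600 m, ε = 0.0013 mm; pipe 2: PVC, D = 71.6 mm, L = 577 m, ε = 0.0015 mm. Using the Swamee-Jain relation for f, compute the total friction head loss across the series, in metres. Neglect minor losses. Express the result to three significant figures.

H ≈ 350 m

Pipe 1: V = 1.616 m/s, Re = 1.61×10^5, ε/D = 8.44×10^-6, f = 0.01629, h_1 = f(L/D)V²/2g = 22.52 m
Pipe 2: V = 7.476 m/s, Re = 3.45×10^5, ε/D = 2.09×10^-5, f = 0.01427, h_2 = f(L/D)V²/2g = 327.5 m
Series → Q common, losses add: H = Σh = 350.0 m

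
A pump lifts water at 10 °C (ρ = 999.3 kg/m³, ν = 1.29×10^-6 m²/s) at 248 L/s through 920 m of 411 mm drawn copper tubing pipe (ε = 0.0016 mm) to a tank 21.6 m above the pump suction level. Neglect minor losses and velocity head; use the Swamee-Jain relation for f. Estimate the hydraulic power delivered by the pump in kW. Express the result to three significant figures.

V = 4Q/(πD²) = 1.869 m/s; Re = 5.96×10^5; ε/D = 3.89×10^-6; f = 0.01276
h_f = f(L/D)V²/2g = 5.087 m
Total head H = z + h_f = 21.6 + 5.087 = 26.69 m
P_hyd = ρgQH = 999.3·9.81·0.248·26.69 = 64.88 kW

P_hyd ≈ 64.9 kW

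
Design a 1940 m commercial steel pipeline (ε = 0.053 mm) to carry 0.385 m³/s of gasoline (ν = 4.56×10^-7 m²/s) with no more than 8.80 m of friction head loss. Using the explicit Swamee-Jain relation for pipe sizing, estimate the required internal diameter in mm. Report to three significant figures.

Swamee-Jain (Type III): D = 0.66·[ε^1.25·(LQ²/(gh_f))^4.75 + ν·Q^9.4·(L/(gh_f))^5.2]^0.04
LQ²/(gh_f) = 3.331; L/(gh_f) = 22.47
Term 1 = ε^1.25·(…)^4.75 = 0.00137; Term 2 = ν·Q^9.4·(…)^5.2 = 6.18×10^-4
D = 0.66·(0.00137 + 6.18×10^-4)^0.04 = 0.5146 m = 515 mm
Check: V = 1.85 m/s, Re = 2.09×10^6, f = 0.01290, h_f = 8.49 m ≈ 8.80 m ✓

D ≈ 515 mm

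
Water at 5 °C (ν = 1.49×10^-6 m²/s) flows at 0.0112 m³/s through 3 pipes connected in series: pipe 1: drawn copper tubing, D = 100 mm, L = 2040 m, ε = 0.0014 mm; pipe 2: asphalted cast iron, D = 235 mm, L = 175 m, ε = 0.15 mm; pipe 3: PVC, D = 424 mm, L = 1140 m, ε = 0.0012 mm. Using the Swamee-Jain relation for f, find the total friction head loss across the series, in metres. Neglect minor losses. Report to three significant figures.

H ≈ 38.4 m

Pipe 1: V = 1.426 m/s, Re = 9.57×10^4, ε/D = 1.40×10^-5, f = 0.01811, h_1 = f(L/D)V²/2g = 38.29 m
Pipe 2: V = 0.2582 m/s, Re = 4.07×10^4, ε/D = 6.38×10^-4, f = 0.02386, h_2 = f(L/D)V²/2g = 0.06040 m
Pipe 3: V = 0.07932 m/s, Re = 2.26×10^4, ε/D = 2.83×10^-6, f = 0.02505, h_3 = f(L/D)V²/2g = 0.02160 m
Series → Q common, losses add: H = Σh = 38.38 m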